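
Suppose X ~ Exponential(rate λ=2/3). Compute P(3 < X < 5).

P(3 < X < 5) = ∫_{3}^{5} f(x) dx
where f(x) = \frac{2 e^{- \frac{2 x}{3}}}{3}
= - \frac{1}{e^{\frac{10}{3}}} + e^{-2}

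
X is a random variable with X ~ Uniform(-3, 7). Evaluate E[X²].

Using the identity E[X²] = Var(X) + (E[X])²:
E[X] = 2
Var(X) = \frac{25}{3}
E[X²] = \frac{25}{3} + (2)²
= \frac{37}{3}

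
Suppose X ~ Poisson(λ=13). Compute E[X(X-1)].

E[X(X-1)] = E[X² - X] = E[X²] - E[X]
E[X] = 13
E[X²] = Var(X) + (E[X])² = 13 + (13)² = 182
E[X(X-1)] = 182 - 13 = 169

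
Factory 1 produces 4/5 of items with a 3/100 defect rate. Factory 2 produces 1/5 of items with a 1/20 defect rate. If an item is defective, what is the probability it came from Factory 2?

Using Bayes' theorem:
P(F1) = 4/5, P(D|F1) = 3/100
P(F2) = 1/5, P(D|F2) = 1/20
P(D) = P(D|F1)P(F1) + P(D|F2)P(F2)
     = \frac{17}{500}
P(F2|D) = P(D|F2)P(F2) / P(D)
= \frac{5}{17}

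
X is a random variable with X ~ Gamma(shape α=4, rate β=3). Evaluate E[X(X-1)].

E[X(X-1)] = E[X² - X] = E[X²] - E[X]
E[X] = \frac{4}{3}
E[X²] = Var(X) + (E[X])² = \frac{4}{9} + (\frac{4}{3})² = \frac{20}{9}
E[X(X-1)] = \frac{20}{9} - \frac{4}{3} = \frac{8}{9}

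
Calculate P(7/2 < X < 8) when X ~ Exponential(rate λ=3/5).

P(7/2 < X < 8) = ∫_{7/2}^{8} f(x) dx
where f(x) = \frac{3 e^{- \frac{3 x}{5}}}{5}
= - \frac{1}{e^{\frac{24}{5}}} + e^{- \frac{21}{10}}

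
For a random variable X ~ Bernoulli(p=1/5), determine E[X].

For X ~ Bernoulli(p=1/5), the expected value is:
E[X] = \frac{1}{5}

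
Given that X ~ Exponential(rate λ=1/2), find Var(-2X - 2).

For X ~ Exponential(rate λ=1/2):
Var(X) = 4
Var(-2X - 2) = (-2)² × Var(X) = 4 × 4 = 16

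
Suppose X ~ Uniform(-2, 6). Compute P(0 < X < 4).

P(0 < X < 4) = ∫_{0}^{4} f(x) dx
where f(x) = \frac{1}{8}
= \frac{1}{2}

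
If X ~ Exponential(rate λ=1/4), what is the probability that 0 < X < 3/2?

P(0 < X < 3/2) = ∫_{0}^{3/2} f(x) dx
where f(x) = \frac{e^{- \frac{x}{4}}}{4}
= 1 - e^{- \frac{3}{8}}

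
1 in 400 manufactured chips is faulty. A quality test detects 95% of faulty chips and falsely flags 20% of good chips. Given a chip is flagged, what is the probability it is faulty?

Let D = the rare event, + = positive/flagged.
P(D) = 1/400
P(+|D) = 95/100 = 19/20
P(+|D') = 20/100 = 1/5
P(+) = P(+|D)P(D) + P(+|D')P(D')
     = \frac{19}{20} × \frac{1}{400} + \frac{1}{5} × \frac{399}{400}
     = \frac{323}{1600}
P(D|+) = P(+|D)P(D)/P(+) = \frac{1}{85}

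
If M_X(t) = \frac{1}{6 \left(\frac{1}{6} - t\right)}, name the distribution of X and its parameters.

The MGF M(t) = \frac{1}{6 \left(\frac{1}{6} - t\right)} is the standard form for the Exponential distribution.
Comparing with the known MGF formula identifies: Exponential(rate λ=1/6)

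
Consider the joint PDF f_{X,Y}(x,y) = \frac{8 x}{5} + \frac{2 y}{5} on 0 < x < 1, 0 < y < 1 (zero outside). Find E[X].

E[X] = ∫_0^1 ∫_0^1 x × f(x,y) dy dx
= ∫_0^1 ∫_0^1 x × (\frac{8 x}{5} + \frac{2 y}{5}) dy dx
= \frac{19}{30}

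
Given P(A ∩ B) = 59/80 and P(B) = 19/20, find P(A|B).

P(A|B) = P(A ∩ B) / P(B)
= (59/80) / (19/20)
= 59/76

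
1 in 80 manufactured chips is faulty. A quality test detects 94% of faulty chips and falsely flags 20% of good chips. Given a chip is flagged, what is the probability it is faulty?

Let D = the rare event, + = positive/flagged.
P(D) = 1/80
P(+|D) = 94/100 = 47/50
P(+|D') = 20/100 = 1/5
P(+) = P(+|D)P(D) + P(+|D')P(D')
     = \frac{47}{50} × \frac{1}{80} + \frac{1}{5} × \frac{79}{80}
     = \frac{837}{4000}
P(D|+) = P(+|D)P(D)/P(+) = \frac{47}{837}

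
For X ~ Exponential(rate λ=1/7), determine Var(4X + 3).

For X ~ Exponential(rate λ=1/7):
Var(X) = 49
Var(4X + 3) = (4)² × Var(X) = 16 × 49 = 784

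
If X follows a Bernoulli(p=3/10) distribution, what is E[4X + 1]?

For X ~ Bernoulli(p=3/10):
E[X] = \frac{3}{10}
E[4X + 1] = 4 × E[X] + 1 = \frac{11}{5}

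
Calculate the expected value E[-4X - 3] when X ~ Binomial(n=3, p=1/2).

For X ~ Binomial(n=3, p=1/2):
E[X] = \frac{3}{2}
E[-4X - 3] = -4 × E[X] - 3 = -9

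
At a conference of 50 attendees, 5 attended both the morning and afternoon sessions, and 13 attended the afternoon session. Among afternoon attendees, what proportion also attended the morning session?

P(A ∩ B) = 5/50 = 1/10
P(B) = 13/50
P(A|B) = P(A ∩ B) / P(B) = (1/10) / (13/50) = 5/13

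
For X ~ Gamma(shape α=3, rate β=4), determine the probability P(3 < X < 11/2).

P(3 < X < 11/2) = ∫_{3}^{11/2} f(x) dx
where f(x) = 32 x^{2} e^{- 4 x}
= \frac{5 \left(-53 + 17 e^{10}\right)}{e^{22}}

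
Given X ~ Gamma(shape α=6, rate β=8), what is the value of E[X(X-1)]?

E[X(X-1)] = E[X² - X] = E[X²] - E[X]
E[X] = \frac{3}{4}
E[X²] = Var(X) + (E[X])² = \frac{3}{32} + (\frac{3}{4})² = \frac{21}{32}
E[X(X-1)] = \frac{21}{32} - \frac{3}{4} = - \frac{3}{32}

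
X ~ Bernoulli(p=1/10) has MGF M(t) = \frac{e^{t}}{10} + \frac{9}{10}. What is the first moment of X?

To find E[X], compute M^(1)(0):
M^(1)(t) = \frac{e^{t}}{10}
M^(1)(0) = \frac{1}{10}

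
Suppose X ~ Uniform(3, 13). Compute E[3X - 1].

For X ~ Uniform(3, 13):
E[X] = 8
E[3X - 1] = 3 × E[X] - 1 = 23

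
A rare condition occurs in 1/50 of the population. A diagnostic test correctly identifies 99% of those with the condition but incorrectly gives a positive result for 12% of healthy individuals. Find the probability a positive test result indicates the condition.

Let D = the rare event, + = positive/flagged.
P(D) = 1/50
P(+|D) = 99/100
P(+|D') = 12/100 = 3/25
P(+) = P(+|D)P(D) + P(+|D')P(D')
     = \frac{99}{100} × \frac{1}{50} + \frac{3}{25} × \frac{49}{50}
     = \frac{687}{5000}
P(D|+) = P(+|D)P(D)/P(+) = \frac{33}{229}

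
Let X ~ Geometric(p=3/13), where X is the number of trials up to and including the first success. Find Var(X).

For X ~ Geometric(p=3/13), where X is the number of trials up to and including the first success:
Var(X) = \frac{130}{9}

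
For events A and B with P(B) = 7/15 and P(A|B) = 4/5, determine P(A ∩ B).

By definition, P(A|B) = P(A ∩ B) / P(B)
So P(A ∩ B) = P(A|B) × P(B)
= 4/5 × 7/15
= 28/75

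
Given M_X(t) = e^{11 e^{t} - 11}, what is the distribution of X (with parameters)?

The MGF M(t) = e^{11 e^{t} - 11} is the standard form for the Poisson distribution.
Comparing with the known MGF formula identifies: Poisson(λ=11)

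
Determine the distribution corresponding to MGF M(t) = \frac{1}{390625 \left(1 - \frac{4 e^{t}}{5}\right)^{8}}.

The MGF M(t) = \frac{1}{390625 \left(1 - \frac{4 e^{t}}{5}\right)^{8}} is the standard form for the NegativeBinomial distribution.
Comparing with the known MGF formula identifies: NegBin(r=8, p=1/5), X = failures before r-th success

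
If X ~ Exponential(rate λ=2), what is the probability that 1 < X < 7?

P(1 < X < 7) = ∫_{1}^{7} f(x) dx
where f(x) = 2 e^{- 2 x}
= - \frac{1 - e^{12}}{e^{14}}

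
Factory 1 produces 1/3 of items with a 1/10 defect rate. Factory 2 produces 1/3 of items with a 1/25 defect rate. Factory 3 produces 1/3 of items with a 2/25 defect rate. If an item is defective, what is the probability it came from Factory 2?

Using Bayes' theorem:
P(F1) = 1/3, P(D|F1) = 1/10
P(F2) = 1/3, P(D|F2) = 1/25
P(F3) = 1/3, P(D|F3) = 2/25
P(D) = P(D|F1)P(F1) + P(D|F2)P(F2) + P(D|F3)P(F3)
     = \frac{11}{150}
P(F2|D) = P(D|F2)P(F2) / P(D)
= \frac{2}{11}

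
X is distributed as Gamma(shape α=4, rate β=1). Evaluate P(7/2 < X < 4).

P(7/2 < X < 4) = ∫_{7/2}^{4} f(x) dx
where f(x) = \frac{x^{3} e^{- x}}{6}
= - \frac{71}{3 e^{4}} + \frac{853}{48 e^{\frac{7}{2}}}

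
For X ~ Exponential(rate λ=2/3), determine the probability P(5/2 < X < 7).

P(5/2 < X < 7) = ∫_{5/2}^{7} f(x) dx
where f(x) = \frac{2 e^{- \frac{2 x}{3}}}{3}
= - \frac{1 - e^{3}}{e^{\frac{14}{3}}}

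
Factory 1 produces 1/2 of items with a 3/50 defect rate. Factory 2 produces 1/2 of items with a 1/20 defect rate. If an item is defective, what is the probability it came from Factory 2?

Using Bayes' theorem:
P(F1) = 1/2, P(D|F1) = 3/50
P(F2) = 1/2, P(D|F2) = 1/20
P(D) = P(D|F1)P(F1) + P(D|F2)P(F2)
     = \frac{11}{200}
P(F2|D) = P(D|F2)P(F2) / P(D)
= \frac{5}{11}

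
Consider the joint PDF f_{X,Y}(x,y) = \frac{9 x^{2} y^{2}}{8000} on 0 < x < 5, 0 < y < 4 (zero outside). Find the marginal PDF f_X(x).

f_X(x) = ∫_0^4 f(x,y) dy
= ∫_0^4 \frac{9 x^{2} y^{2}}{8000} dy
= \frac{3 x^{2}}{125} for 0 < x < 5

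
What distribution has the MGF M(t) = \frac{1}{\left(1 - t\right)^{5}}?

The MGF M(t) = \frac{1}{\left(1 - t\right)^{5}} is the standard form for the Gamma distribution.
Comparing with the known MGF formula identifies: Gamma(shape α=5, rate β=1)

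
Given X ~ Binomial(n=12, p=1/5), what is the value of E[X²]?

Using the identity E[X²] = Var(X) + (E[X])²:
E[X] = \frac{12}{5}
Var(X) = \frac{48}{25}
E[X²] = \frac{48}{25} + (\frac{12}{5})²
= \frac{192}{25}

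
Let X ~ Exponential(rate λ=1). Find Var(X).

For X ~ Exponential(rate λ=1):
Var(X) = 1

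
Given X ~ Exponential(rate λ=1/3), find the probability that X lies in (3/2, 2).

P(3/2 < X < 2) = ∫_{3/2}^{2} f(x) dx
where f(x) = \frac{e^{- \frac{x}{3}}}{3}
= - \frac{1}{e^{\frac{2}{3}}} + e^{- \frac{1}{2}}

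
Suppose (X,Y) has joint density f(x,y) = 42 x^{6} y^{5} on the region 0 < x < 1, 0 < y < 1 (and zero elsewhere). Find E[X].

E[X] = ∫_0^1 ∫_0^1 x × f(x,y) dy dx
= ∫_0^1 ∫_0^1 x × (42 x^{6} y^{5}) dy dx
= \frac{7}{8}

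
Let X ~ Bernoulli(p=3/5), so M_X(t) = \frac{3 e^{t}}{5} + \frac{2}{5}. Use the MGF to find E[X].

To find E[X], compute M^(1)(0):
M^(1)(t) = \frac{3 e^{t}}{5}
M^(1)(0) = \frac{3}{5}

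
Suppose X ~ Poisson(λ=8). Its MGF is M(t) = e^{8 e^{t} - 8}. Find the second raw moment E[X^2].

To find E[X^2], compute M^(2)(0):
M^(1)(t) = 8 e^{t} e^{8 e^{t} - 8}
M^(2)(t) = 64 e^{2 t} e^{8 e^{t} - 8} + 8 e^{t} e^{8 e^{t} - 8}
M^(2)(0) = 72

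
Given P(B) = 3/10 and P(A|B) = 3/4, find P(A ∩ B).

By definition, P(A|B) = P(A ∩ B) / P(B)
So P(A ∩ B) = P(A|B) × P(B)
= 3/4 × 3/10
= 9/40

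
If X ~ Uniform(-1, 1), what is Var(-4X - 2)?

For X ~ Uniform(-1, 1):
Var(X) = \frac{1}{3}
Var(-4X - 2) = (-4)² × Var(X) = 16 × \frac{1}{3} = \frac{16}{3}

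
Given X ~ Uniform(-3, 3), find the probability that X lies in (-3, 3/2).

P(-3 < X < 3/2) = ∫_{-3}^{3/2} f(x) dx
where f(x) = \frac{1}{6}
= \frac{3}{4}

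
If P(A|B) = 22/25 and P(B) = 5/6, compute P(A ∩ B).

By definition, P(A|B) = P(A ∩ B) / P(B)
So P(A ∩ B) = P(A|B) × P(B)
= 22/25 × 5/6
= 11/15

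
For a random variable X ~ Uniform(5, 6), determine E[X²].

Using the identity E[X²] = Var(X) + (E[X])²:
E[X] = \frac{11}{2}
Var(X) = \frac{1}{12}
E[X²] = \frac{1}{12} + (\frac{11}{2})²
= \frac{91}{3}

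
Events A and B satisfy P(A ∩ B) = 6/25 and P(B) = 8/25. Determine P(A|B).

P(A|B) = P(A ∩ B) / P(B)
= (6/25) / (8/25)
= 3/4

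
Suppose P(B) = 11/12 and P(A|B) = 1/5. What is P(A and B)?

By definition, P(A|B) = P(A ∩ B) / P(B)
So P(A ∩ B) = P(A|B) × P(B)
= 1/5 × 11/12
= 11/60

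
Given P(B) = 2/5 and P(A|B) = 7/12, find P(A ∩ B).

By definition, P(A|B) = P(A ∩ B) / P(B)
So P(A ∩ B) = P(A|B) × P(B)
= 7/12 × 2/5
= 7/30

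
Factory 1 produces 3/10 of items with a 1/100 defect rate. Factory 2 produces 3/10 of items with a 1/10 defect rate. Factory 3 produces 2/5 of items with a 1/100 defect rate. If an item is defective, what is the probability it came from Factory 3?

Using Bayes' theorem:
P(F1) = 3/10, P(D|F1) = 1/100
P(F2) = 3/10, P(D|F2) = 1/10
P(F3) = 2/5, P(D|F3) = 1/100
P(D) = P(D|F1)P(F1) + P(D|F2)P(F2) + P(D|F3)P(F3)
     = \frac{37}{1000}
P(F3|D) = P(D|F3)P(F3) / P(D)
= \frac{4}{37}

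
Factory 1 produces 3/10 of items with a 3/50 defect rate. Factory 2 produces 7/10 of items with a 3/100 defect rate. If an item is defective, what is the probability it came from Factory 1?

Using Bayes' theorem:
P(F1) = 3/10, P(D|F1) = 3/50
P(F2) = 7/10, P(D|F2) = 3/100
P(D) = P(D|F1)P(F1) + P(D|F2)P(F2)
     = \frac{39}{1000}
P(F1|D) = P(D|F1)P(F1) / P(D)
= \frac{6}{13}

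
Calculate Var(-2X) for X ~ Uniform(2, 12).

For X ~ Uniform(2, 12):
Var(X) = \frac{25}{3}
Var(-2X) = (-2)² × Var(X) = 4 × \frac{25}{3} = \frac{100}{3}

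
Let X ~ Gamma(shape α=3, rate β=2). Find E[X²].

Using the identity E[X²] = Var(X) + (E[X])²:
E[X] = \frac{3}{2}
Var(X) = \frac{3}{4}
E[X²] = \frac{3}{4} + (\frac{3}{2})²
= 3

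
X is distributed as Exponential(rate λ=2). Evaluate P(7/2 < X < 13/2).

P(7/2 < X < 13/2) = ∫_{7/2}^{13/2} f(x) dx
where f(x) = 2 e^{- 2 x}
= - \frac{1 - e^{6}}{e^{13}}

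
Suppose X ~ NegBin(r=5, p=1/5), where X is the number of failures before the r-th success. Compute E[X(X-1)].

E[X(X-1)] = E[X² - X] = E[X²] - E[X]
E[X] = 20
E[X²] = Var(X) + (E[X])² = 100 + (20)² = 500
E[X(X-1)] = 500 - 20 = 480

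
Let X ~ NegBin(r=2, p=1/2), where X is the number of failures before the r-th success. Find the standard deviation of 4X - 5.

For X ~ NegBin(r=2, p=1/2), where X is the number of failures before the r-th success:
Var(X) = 4
SD(X) = √(Var(X)) = √(4) = 2
SD(4X - 5) = |4| × SD(X) = 4 × 2 = 8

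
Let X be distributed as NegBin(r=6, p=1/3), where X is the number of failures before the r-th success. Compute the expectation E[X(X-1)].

E[X(X-1)] = E[X² - X] = E[X²] - E[X]
E[X] = 12
E[X²] = Var(X) + (E[X])² = 36 + (12)² = 180
E[X(X-1)] = 180 - 12 = 168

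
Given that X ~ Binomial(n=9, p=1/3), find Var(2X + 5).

For X ~ Binomial(n=9, p=1/3):
Var(X) = 2
Var(2X + 5) = (2)² × Var(X) = 4 × 2 = 8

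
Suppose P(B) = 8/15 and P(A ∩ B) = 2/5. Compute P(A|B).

P(A|B) = P(A ∩ B) / P(B)
= (2/5) / (8/15)
= 3/4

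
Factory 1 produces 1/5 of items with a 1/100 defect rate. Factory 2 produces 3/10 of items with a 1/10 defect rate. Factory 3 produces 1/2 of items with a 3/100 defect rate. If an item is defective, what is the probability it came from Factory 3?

Using Bayes' theorem:
P(F1) = 1/5, P(D|F1) = 1/100
P(F2) = 3/10, P(D|F2) = 1/10
P(F3) = 1/2, P(D|F3) = 3/100
P(D) = P(D|F1)P(F1) + P(D|F2)P(F2) + P(D|F3)P(F3)
     = \frac{47}{1000}
P(F3|D) = P(D|F3)P(F3) / P(D)
= \frac{15}{47}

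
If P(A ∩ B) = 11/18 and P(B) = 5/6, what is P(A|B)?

P(A|B) = P(A ∩ B) / P(B)
= (11/18) / (5/6)
= 11/15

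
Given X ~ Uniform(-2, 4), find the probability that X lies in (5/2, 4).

P(5/2 < X < 4) = ∫_{5/2}^{4} f(x) dx
where f(x) = \frac{1}{6}
= \frac{1}{4}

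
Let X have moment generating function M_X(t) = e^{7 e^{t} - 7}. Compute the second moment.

To find E[X^2], compute M^(2)(0):
M^(1)(t) = 7 e^{t} e^{7 e^{t} - 7}
M^(2)(t) = 49 e^{2 t} e^{7 e^{t} - 7} + 7 e^{t} e^{7 e^{t} - 7}
M^(2)(0) = 56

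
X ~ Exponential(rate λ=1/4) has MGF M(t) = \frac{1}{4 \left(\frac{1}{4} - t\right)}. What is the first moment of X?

To find E[X], compute M^(1)(0):
M^(1)(t) = \frac{1}{4 \left(\frac{1}{4} - t\right)^{2}}
M^(1)(0) = 4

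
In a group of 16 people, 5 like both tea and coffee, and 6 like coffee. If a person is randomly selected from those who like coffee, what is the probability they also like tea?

P(A ∩ B) = 5/16
P(B) = 6/16 = 3/8
P(A|B) = P(A ∩ B) / P(B) = (5/16) / (3/8) = 5/6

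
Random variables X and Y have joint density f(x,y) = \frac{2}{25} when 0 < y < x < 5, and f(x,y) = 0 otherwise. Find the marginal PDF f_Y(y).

f_Y(y) = ∫_y^5 \frac{2}{25} dx = \frac{2}{5} - \frac{2 y}{25}
for 0 < y < 5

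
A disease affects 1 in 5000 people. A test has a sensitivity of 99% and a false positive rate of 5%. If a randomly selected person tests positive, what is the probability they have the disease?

Let D = the rare event, + = positive/flagged.
P(D) = 1/5000
P(+|D) = 99/100
P(+|D') = 5/100 = 1/20
P(+) = P(+|D)P(D) + P(+|D')P(D')
     = \frac{99}{100} × \frac{1}{5000} + \frac{1}{20} × \frac{4999}{5000}
     = \frac{12547}{250000}
P(D|+) = P(+|D)P(D)/P(+) = \frac{99}{25094}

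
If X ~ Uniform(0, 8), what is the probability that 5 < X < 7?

P(5 < X < 7) = ∫_{5}^{7} f(x) dx
where f(x) = \frac{1}{8}
= \frac{1}{4}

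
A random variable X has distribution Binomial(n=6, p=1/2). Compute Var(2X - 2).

For X ~ Binomial(n=6, p=1/2):
Var(X) = \frac{3}{2}
Var(2X - 2) = (2)² × Var(X) = 4 × \frac{3}{2} = 6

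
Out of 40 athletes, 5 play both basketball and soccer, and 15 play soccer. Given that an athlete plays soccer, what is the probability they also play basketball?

P(A ∩ B) = 5/40 = 1/8
P(B) = 15/40 = 3/8
P(A|B) = P(A ∩ B) / P(B) = (1/8) / (3/8) = 1/3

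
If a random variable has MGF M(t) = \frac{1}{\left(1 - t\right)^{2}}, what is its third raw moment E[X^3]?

To find E[X^3], compute M^(3)(0):
M^(1)(t) = \frac{2}{\left(1 - t\right)^{3}}
M^(2)(t) = \frac{6}{\left(1 - t\right)^{4}}
M^(3)(t) = \frac{24}{\left(1 - t\right)^{5}}
M^(3)(0) = 24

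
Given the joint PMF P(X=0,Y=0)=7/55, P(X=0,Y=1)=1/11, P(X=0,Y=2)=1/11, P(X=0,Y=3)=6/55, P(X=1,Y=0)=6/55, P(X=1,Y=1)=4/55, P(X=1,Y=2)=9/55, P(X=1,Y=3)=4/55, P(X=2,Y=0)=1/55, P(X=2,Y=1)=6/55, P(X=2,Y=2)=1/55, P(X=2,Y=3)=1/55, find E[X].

First find marginal of X:
P(X=0) = 23/55
P(X=1) = 23/55
P(X=2) = 9/55
E[X] = 0 × 23/55 + 1 × 23/55 + 2 × 9/55 = 41/55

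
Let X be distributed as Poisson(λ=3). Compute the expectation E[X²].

Using the identity E[X²] = Var(X) + (E[X])²:
E[X] = 3
Var(X) = 3
E[X²] = 3 + (3)²
= 12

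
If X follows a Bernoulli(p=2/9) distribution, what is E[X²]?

Using the identity E[X²] = Var(X) + (E[X])²:
E[X] = \frac{2}{9}
Var(X) = \frac{14}{81}
E[X²] = \frac{14}{81} + (\frac{2}{9})²
= \frac{2}{9}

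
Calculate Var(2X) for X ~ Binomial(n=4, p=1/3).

For X ~ Binomial(n=4, p=1/3):
Var(X) = \frac{8}{9}
Var(2X) = (2)² × Var(X) = 4 × \frac{8}{9} = \frac{32}{9}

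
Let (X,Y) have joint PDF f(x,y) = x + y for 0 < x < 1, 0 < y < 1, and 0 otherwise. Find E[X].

E[X] = ∫_0^1 ∫_0^1 x × f(x,y) dy dx
= ∫_0^1 ∫_0^1 x × (x + y) dy dx
= \frac{7}{12}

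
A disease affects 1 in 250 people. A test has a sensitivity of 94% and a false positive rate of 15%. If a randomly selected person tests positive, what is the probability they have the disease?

Let D = the rare event, + = positive/flagged.
P(D) = 1/250
P(+|D) = 94/100 = 47/50
P(+|D') = 15/100 = 3/20
P(+) = P(+|D)P(D) + P(+|D')P(D')
     = \frac{47}{50} × \frac{1}{250} + \frac{3}{20} × \frac{249}{250}
     = \frac{3829}{25000}
P(D|+) = P(+|D)P(D)/P(+) = \frac{94}{3829}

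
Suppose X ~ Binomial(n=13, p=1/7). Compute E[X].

For X ~ Binomial(n=13, p=1/7), the expected value is:
E[X] = \frac{13}{7}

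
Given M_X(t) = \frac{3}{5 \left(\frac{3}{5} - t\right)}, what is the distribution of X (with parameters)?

The MGF M(t) = \frac{3}{5 \left(\frac{3}{5} - t\right)} is the standard form for the Exponential distribution.
Comparing with the known MGF formula identifies: Exponential(rate λ=3/5)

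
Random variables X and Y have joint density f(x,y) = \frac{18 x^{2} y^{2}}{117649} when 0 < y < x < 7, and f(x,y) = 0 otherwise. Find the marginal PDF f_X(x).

f_X(x) = ∫_0^x \frac{18 x^{2} y^{2}}{117649} dy = \frac{6 x^{5}}{117649}
for 0 < x < 7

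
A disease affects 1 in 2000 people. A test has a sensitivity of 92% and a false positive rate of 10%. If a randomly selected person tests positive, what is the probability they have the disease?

Let D = the rare event, + = positive/flagged.
P(D) = 1/2000
P(+|D) = 92/100 = 23/25
P(+|D') = 10/100 = 1/10
P(+) = P(+|D)P(D) + P(+|D')P(D')
     = \frac{23}{25} × \frac{1}{2000} + \frac{1}{10} × \frac{1999}{2000}
     = \frac{10041}{100000}
P(D|+) = P(+|D)P(D)/P(+) = \frac{46}{10041}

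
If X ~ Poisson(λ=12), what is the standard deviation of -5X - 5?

For X ~ Poisson(λ=12):
Var(X) = 12
SD(X) = √(Var(X)) = √(12) = 2 \sqrt{3}
SD(-5X - 5) = |-5| × SD(X) = 5 × 2 \sqrt{3} = 10 \sqrt{3}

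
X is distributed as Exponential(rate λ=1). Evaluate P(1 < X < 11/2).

P(1 < X < 11/2) = ∫_{1}^{11/2} f(x) dx
where f(x) = e^{- x}
= - \frac{1}{e^{\frac{11}{2}}} + e^{-1}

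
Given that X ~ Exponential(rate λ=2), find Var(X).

For X ~ Exponential(rate λ=2):
Var(X) = \frac{1}{4}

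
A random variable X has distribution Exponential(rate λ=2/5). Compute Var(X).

For X ~ Exponential(rate λ=2/5):
Var(X) = \frac{25}{4}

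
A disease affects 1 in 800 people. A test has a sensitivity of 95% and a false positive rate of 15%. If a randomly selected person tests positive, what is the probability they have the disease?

Let D = the rare event, + = positive/flagged.
P(D) = 1/800
P(+|D) = 95/100 = 19/20
P(+|D') = 15/100 = 3/20
P(+) = P(+|D)P(D) + P(+|D')P(D')
     = \frac{19}{20} × \frac{1}{800} + \frac{3}{20} × \frac{799}{800}
     = \frac{151}{1000}
P(D|+) = P(+|D)P(D)/P(+) = \frac{19}{2416}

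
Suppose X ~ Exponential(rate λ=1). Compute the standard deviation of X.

For X ~ Exponential(rate λ=1):
Var(X) = 1
SD(X) = √(Var(X)) = √(1) = 1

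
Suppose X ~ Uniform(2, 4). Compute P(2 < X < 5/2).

P(2 < X < 5/2) = ∫_{2}^{5/2} f(x) dx
where f(x) = \frac{1}{2}
= \frac{1}{4}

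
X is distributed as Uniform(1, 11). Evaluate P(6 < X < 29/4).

P(6 < X < 29/4) = ∫_{6}^{29/4} f(x) dx
where f(x) = \frac{1}{10}
= \frac{1}{8}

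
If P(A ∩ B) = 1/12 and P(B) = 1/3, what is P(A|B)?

P(A|B) = P(A ∩ B) / P(B)
= (1/12) / (1/3)
= 1/4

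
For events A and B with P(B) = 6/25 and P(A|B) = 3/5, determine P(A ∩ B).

By definition, P(A|B) = P(A ∩ B) / P(B)
So P(A ∩ B) = P(A|B) × P(B)
= 3/5 × 6/25
= 18/125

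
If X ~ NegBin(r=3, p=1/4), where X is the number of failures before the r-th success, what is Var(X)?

For X ~ NegBin(r=3, p=1/4), where X is the number of failures before the r-th success:
Var(X) = 36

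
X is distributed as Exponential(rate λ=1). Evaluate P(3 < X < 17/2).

P(3 < X < 17/2) = ∫_{3}^{17/2} f(x) dx
where f(x) = e^{- x}
= - \frac{1}{e^{\frac{17}{2}}} + e^{-3}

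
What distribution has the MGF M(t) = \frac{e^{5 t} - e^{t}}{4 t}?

The MGF M(t) = \frac{e^{5 t} - e^{t}}{4 t} is the standard form for the Uniform distribution.
Comparing with the known MGF formula identifies: Uniform(1, 5)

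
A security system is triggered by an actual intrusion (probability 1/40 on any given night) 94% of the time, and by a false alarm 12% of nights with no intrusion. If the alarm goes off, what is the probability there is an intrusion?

Let D = the rare event, + = positive/flagged.
P(D) = 1/40
P(+|D) = 94/100 = 47/50
P(+|D') = 12/100 = 3/25
P(+) = P(+|D)P(D) + P(+|D')P(D')
     = \frac{47}{50} × \frac{1}{40} + \frac{3}{25} × \frac{39}{40}
     = \frac{281}{2000}
P(D|+) = P(+|D)P(D)/P(+) = \frac{47}{281}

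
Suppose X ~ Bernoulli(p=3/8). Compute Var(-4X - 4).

For X ~ Bernoulli(p=3/8):
Var(X) = \frac{15}{64}
Var(-4X - 4) = (-4)² × Var(X) = 16 × \frac{15}{64} = \frac{15}{4}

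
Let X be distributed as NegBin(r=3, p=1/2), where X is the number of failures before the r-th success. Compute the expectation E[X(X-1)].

E[X(X-1)] = E[X² - X] = E[X²] - E[X]
E[X] = 3
E[X²] = Var(X) + (E[X])² = 6 + (3)² = 15
E[X(X-1)] = 15 - 3 = 12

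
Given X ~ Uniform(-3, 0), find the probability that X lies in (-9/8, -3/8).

P(-9/8 < X < -3/8) = ∫_{-9/8}^{-3/8} f(x) dx
where f(x) = \frac{1}{3}
= \frac{1}{4}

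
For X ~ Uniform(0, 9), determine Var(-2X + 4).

For X ~ Uniform(0, 9):
Var(X) = \frac{27}{4}
Var(-2X + 4) = (-2)² × Var(X) = 4 × \frac{27}{4} = 27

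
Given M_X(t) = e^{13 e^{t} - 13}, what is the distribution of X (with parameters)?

The MGF M(t) = e^{13 e^{t} - 13} is the standard form for the Poisson distribution.
Comparing with the known MGF formula identifies: Poisson(λ=13)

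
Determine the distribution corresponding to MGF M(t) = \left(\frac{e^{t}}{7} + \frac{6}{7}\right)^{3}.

The MGF M(t) = \left(\frac{e^{t}}{7} + \frac{6}{7}\right)^{3} is the standard form for the Binomial distribution.
Comparing with the known MGF formula identifies: Binomial(n=3, p=1/7)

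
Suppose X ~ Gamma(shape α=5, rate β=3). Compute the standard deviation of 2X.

For X ~ Gamma(shape α=5, rate β=3):
Var(X) = \frac{5}{9}
SD(X) = √(Var(X)) = √(\frac{5}{9}) = \frac{\sqrt{5}}{3}
SD(2X) = |2| × SD(X) = 2 × \frac{\sqrt{5}}{3} = \frac{2 \sqrt{5}}{3}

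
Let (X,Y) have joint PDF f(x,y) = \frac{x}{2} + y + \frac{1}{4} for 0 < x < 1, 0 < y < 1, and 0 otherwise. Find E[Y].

E[Y] = ∫_0^1 ∫_0^1 y × f(x,y) dx dy
= \frac{7}{12}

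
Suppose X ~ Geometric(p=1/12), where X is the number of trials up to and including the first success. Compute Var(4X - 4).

For X ~ Geometric(p=1/12), where X is the number of trials up to and including the first success:
Var(X) = 132
Var(4X - 4) = (4)² × Var(X) = 16 × 132 = 2112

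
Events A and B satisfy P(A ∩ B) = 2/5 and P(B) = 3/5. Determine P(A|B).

P(A|B) = P(A ∩ B) / P(B)
= (2/5) / (3/5)
= 2/3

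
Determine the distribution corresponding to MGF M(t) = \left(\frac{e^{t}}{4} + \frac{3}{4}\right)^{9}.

The MGF M(t) = \left(\frac{e^{t}}{4} + \frac{3}{4}\right)^{9} is the standard form for the Binomial distribution.
Comparing with the known MGF formula identifies: Binomial(n=9, p=1/4)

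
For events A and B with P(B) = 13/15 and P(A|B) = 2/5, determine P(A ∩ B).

By definition, P(A|B) = P(A ∩ B) / P(B)
So P(A ∩ B) = P(A|B) × P(B)
= 2/5 × 13/15
= 26/75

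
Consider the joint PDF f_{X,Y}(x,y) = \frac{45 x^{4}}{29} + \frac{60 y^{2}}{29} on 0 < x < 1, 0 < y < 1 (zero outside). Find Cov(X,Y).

E[XY] = ∫∫ xy × f(x,y) dx dy = \frac{45}{116}
E[X] = \frac{35}{58}
E[Y] = \frac{39}{58}
Cov(X,Y) = E[XY] - E[X]E[Y] = - \frac{15}{841}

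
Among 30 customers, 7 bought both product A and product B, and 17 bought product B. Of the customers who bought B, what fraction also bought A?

P(A ∩ B) = 7/30
P(B) = 17/30
P(A|B) = P(A ∩ B) / P(B) = (7/30) / (17/30) = 7/17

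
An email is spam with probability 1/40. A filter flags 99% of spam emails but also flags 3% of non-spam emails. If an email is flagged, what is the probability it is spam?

Let D = the rare event, + = positive/flagged.
P(D) = 1/40
P(+|D) = 99/100
P(+|D') = 3/100
P(+) = P(+|D)P(D) + P(+|D')P(D')
     = \frac{99}{100} × \frac{1}{40} + \frac{3}{100} × \frac{39}{40}
     = \frac{27}{500}
P(D|+) = P(+|D)P(D)/P(+) = \frac{11}{24}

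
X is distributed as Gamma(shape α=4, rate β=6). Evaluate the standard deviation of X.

For X ~ Gamma(shape α=4, rate β=6):
Var(X) = \frac{1}{9}
SD(X) = √(Var(X)) = √(\frac{1}{9}) = \frac{1}{3}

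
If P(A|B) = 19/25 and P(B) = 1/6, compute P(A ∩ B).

By definition, P(A|B) = P(A ∩ B) / P(B)
So P(A ∩ B) = P(A|B) × P(B)
= 19/25 × 1/6
= 19/150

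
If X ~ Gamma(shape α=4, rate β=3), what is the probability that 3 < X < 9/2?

P(3 < X < 9/2) = ∫_{3}^{9/2} f(x) dx
where f(x) = \frac{27 x^{3} e^{- 3 x}}{2}
= - \frac{8251}{16 e^{\frac{27}{2}}} + \frac{172}{e^{9}}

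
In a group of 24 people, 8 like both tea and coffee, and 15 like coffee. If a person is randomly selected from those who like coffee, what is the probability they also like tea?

P(A ∩ B) = 8/24 = 1/3
P(B) = 15/24 = 5/8
P(A|B) = P(A ∩ B) / P(B) = (1/3) / (5/8) = 8/15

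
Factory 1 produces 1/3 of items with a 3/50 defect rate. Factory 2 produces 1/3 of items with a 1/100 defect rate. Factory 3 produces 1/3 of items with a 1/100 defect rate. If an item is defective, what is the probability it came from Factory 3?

Using Bayes' theorem:
P(F1) = 1/3, P(D|F1) = 3/50
P(F2) = 1/3, P(D|F2) = 1/100
P(F3) = 1/3, P(D|F3) = 1/100
P(D) = P(D|F1)P(F1) + P(D|F2)P(F2) + P(D|F3)P(F3)
     = \frac{2}{75}
P(F3|D) = P(D|F3)P(F3) / P(D)
= \frac{1}{8}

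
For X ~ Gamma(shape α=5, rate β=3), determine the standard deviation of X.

For X ~ Gamma(shape α=5, rate β=3):
Var(X) = \frac{5}{9}
SD(X) = √(Var(X)) = √(\frac{5}{9}) = \frac{\sqrt{5}}{3}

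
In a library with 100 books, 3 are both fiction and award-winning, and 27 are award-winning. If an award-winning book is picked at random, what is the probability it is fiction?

P(A ∩ B) = 3/100
P(B) = 27/100
P(A|B) = P(A ∩ B) / P(B) = (3/100) / (27/100) = 1/9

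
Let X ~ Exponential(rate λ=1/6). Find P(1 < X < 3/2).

P(1 < X < 3/2) = ∫_{1}^{3/2} f(x) dx
where f(x) = \frac{e^{- \frac{x}{6}}}{6}
= - \frac{1}{e^{\frac{1}{4}}} + e^{- \frac{1}{6}}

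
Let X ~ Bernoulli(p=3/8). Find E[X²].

Using the identity E[X²] = Var(X) + (E[X])²:
E[X] = \frac{3}{8}
Var(X) = \frac{15}{64}
E[X²] = \frac{15}{64} + (\frac{3}{8})²
= \frac{3}{8}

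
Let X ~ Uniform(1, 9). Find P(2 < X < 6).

P(2 < X < 6) = ∫_{2}^{6} f(x) dx
where f(x) = \frac{1}{8}
= \frac{1}{2}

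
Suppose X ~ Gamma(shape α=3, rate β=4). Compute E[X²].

Using the identity E[X²] = Var(X) + (E[X])²:
E[X] = \frac{3}{4}
Var(X) = \frac{3}{16}
E[X²] = \frac{3}{16} + (\frac{3}{4})²
= \frac{3}{4}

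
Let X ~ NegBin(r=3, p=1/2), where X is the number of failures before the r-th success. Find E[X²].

Using the identity E[X²] = Var(X) + (E[X])²:
E[X] = 3
Var(X) = 6
E[X²] = 6 + (3)²
= 15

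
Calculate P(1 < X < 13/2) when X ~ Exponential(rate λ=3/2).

P(1 < X < 13/2) = ∫_{1}^{13/2} f(x) dx
where f(x) = \frac{3 e^{- \frac{3 x}{2}}}{2}
= - \frac{1}{e^{\frac{39}{4}}} + e^{- \frac{3}{2}}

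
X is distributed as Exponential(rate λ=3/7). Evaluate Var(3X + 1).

For X ~ Exponential(rate λ=3/7):
Var(X) = \frac{49}{9}
Var(3X + 1) = (3)² × Var(X) = 9 × \frac{49}{9} = 49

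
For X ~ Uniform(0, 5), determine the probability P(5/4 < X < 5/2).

P(5/4 < X < 5/2) = ∫_{5/4}^{5/2} f(x) dx
where f(x) = \frac{1}{5}
= \frac{1}{4}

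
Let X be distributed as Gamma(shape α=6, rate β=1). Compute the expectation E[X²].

Using the identity E[X²] = Var(X) + (E[X])²:
E[X] = 6
Var(X) = 6
E[X²] = 6 + (6)²
= 42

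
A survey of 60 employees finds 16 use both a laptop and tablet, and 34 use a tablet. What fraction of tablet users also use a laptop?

P(A ∩ B) = 16/60 = 4/15
P(B) = 34/60 = 17/30
P(A|B) = P(A ∩ B) / P(B) = (4/15) / (17/30) = 8/17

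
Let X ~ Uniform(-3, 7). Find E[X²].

Using the identity E[X²] = Var(X) + (E[X])²:
E[X] = 2
Var(X) = \frac{25}{3}
E[X²] = \frac{25}{3} + (2)²
= \frac{37}{3}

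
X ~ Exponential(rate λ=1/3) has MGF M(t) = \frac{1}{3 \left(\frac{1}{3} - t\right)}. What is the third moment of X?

To find E[X^3], compute M^(3)(0):
M^(1)(t) = \frac{1}{3 \left(\frac{1}{3} - t\right)^{2}}
M^(2)(t) = \frac{2}{3 \left(\frac{1}{3} - t\right)^{3}}
M^(3)(t) = \frac{2}{\left(\frac{1}{3} - t\right)^{4}}
M^(3)(0) = 162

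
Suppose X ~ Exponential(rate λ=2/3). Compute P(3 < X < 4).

P(3 < X < 4) = ∫_{3}^{4} f(x) dx
where f(x) = \frac{2 e^{- \frac{2 x}{3}}}{3}
= - \frac{1}{e^{\frac{8}{3}}} + e^{-2}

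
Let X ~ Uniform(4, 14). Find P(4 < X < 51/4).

P(4 < X < 51/4) = ∫_{4}^{51/4} f(x) dx
where f(x) = \frac{1}{10}
= \frac{7}{8}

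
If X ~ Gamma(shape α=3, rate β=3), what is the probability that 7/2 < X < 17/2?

P(7/2 < X < 17/2) = ∫_{7/2}^{17/2} f(x) dx
where f(x) = \frac{27 x^{2} e^{- 3 x}}{2}
= \frac{-2813 + 533 e^{15}}{8 e^{\frac{51}{2}}}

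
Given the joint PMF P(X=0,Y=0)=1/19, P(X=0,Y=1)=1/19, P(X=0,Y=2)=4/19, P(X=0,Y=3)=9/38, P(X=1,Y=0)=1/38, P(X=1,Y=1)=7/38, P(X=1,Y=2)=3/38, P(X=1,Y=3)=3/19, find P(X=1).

P(X=1) = P(X=1,Y=0) + P(X=1,Y=1) + P(X=1,Y=2) + P(X=1,Y=3)
= 1/38 + 7/38 + 3/38 + 3/19
= 17/38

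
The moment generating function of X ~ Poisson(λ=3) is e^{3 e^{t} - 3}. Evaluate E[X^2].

To find E[X^2], compute M^(2)(0):
M^(1)(t) = 3 e^{t} e^{3 e^{t} - 3}
M^(2)(t) = 9 e^{2 t} e^{3 e^{t} - 3} + 3 e^{t} e^{3 e^{t} - 3}
M^(2)(0) = 12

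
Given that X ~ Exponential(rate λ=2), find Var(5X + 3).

For X ~ Exponential(rate λ=2):
Var(X) = \frac{1}{4}
Var(5X + 3) = (5)² × Var(X) = 25 × \frac{1}{4} = \frac{25}{4}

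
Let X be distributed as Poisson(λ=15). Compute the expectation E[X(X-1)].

E[X(X-1)] = E[X² - X] = E[X²] - E[X]
E[X] = 15
E[X²] = Var(X) + (E[X])² = 15 + (15)² = 240
E[X(X-1)] = 240 - 15 = 225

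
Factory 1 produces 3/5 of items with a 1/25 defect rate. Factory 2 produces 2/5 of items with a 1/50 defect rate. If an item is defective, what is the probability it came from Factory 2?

Using Bayes' theorem:
P(F1) = 3/5, P(D|F1) = 1/25
P(F2) = 2/5, P(D|F2) = 1/50
P(D) = P(D|F1)P(F1) + P(D|F2)P(F2)
     = \frac{4}{125}
P(F2|D) = P(D|F2)P(F2) / P(D)
= \frac{1}{4}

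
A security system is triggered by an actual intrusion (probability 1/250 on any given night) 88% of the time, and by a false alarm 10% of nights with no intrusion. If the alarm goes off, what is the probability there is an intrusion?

Let D = the rare event, + = positive/flagged.
P(D) = 1/250
P(+|D) = 88/100 = 22/25
P(+|D') = 10/100 = 1/10
P(+) = P(+|D)P(D) + P(+|D')P(D')
     = \frac{22}{25} × \frac{1}{250} + \frac{1}{10} × \frac{249}{250}
     = \frac{1289}{12500}
P(D|+) = P(+|D)P(D)/P(+) = \frac{44}{1289}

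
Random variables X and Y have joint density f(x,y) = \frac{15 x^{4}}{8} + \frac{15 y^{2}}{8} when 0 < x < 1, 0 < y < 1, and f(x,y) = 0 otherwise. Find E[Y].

E[Y] = ∫_0^1 ∫_0^1 y × f(x,y) dx dy
= \frac{21}{32}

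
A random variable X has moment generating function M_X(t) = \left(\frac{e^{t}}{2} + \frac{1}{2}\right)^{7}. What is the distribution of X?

The MGF M(t) = \left(\frac{e^{t}}{2} + \frac{1}{2}\right)^{7} is the standard form for the Binomial distribution.
Comparing with the known MGF formula identifies: Binomial(n=7, p=1/2)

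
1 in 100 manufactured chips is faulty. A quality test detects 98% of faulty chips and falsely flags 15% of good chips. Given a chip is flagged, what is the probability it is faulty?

Let D = the rare event, + = positive/flagged.
P(D) = 1/100
P(+|D) = 98/100 = 49/50
P(+|D') = 15/100 = 3/20
P(+) = P(+|D)P(D) + P(+|D')P(D')
     = \frac{49}{50} × \frac{1}{100} + \frac{3}{20} × \frac{99}{100}
     = \frac{1583}{10000}
P(D|+) = P(+|D)P(D)/P(+) = \frac{98}{1583}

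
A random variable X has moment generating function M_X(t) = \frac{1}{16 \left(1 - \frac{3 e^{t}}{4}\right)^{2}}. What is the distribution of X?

The MGF M(t) = \frac{1}{16 \left(1 - \frac{3 e^{t}}{4}\right)^{2}} is the standard form for the NegativeBinomial distribution.
Comparing with the known MGF formula identifies: NegBin(r=2, p=1/4), X = failures before r-th success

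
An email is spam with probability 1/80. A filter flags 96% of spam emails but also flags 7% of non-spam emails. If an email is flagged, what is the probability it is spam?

Let D = the rare event, + = positive/flagged.
P(D) = 1/80
P(+|D) = 96/100 = 24/25
P(+|D') = 7/100
P(+) = P(+|D)P(D) + P(+|D')P(D')
     = \frac{24}{25} × \frac{1}{80} + \frac{7}{100} × \frac{79}{80}
     = \frac{649}{8000}
P(D|+) = P(+|D)P(D)/P(+) = \frac{96}{649}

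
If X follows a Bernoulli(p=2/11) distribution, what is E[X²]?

Using the identity E[X²] = Var(X) + (E[X])²:
E[X] = \frac{2}{11}
Var(X) = \frac{18}{121}
E[X²] = \frac{18}{121} + (\frac{2}{11})²
= \frac{2}{11}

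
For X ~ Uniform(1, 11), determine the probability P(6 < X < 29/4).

P(6 < X < 29/4) = ∫_{6}^{29/4} f(x) dx
where f(x) = \frac{1}{10}
= \frac{1}{8}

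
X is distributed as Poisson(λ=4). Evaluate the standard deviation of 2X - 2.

For X ~ Poisson(λ=4):
Var(X) = 4
SD(X) = √(Var(X)) = √(4) = 2
SD(2X - 2) = |2| × SD(X) = 2 × 2 = 4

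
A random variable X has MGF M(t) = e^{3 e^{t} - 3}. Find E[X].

To find E[X], compute M^(1)(0):
M^(1)(t) = 3 e^{t} e^{3 e^{t} - 3}
M^(1)(0) = 3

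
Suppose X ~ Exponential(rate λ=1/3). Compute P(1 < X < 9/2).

P(1 < X < 9/2) = ∫_{1}^{9/2} f(x) dx
where f(x) = \frac{e^{- \frac{x}{3}}}{3}
= - \frac{1}{e^{\frac{3}{2}}} + e^{- \frac{1}{3}}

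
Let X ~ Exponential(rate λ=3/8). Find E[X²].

Using the identity E[X²] = Var(X) + (E[X])²:
E[X] = \frac{8}{3}
Var(X) = \frac{64}{9}
E[X²] = \frac{64}{9} + (\frac{8}{3})²
= \frac{128}{9}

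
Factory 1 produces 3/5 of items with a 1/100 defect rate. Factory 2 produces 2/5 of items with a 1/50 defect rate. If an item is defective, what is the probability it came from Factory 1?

Using Bayes' theorem:
P(F1) = 3/5, P(D|F1) = 1/100
P(F2) = 2/5, P(D|F2) = 1/50
P(D) = P(D|F1)P(F1) + P(D|F2)P(F2)
     = \frac{7}{500}
P(F1|D) = P(D|F1)P(F1) / P(D)
= \frac{3}{7}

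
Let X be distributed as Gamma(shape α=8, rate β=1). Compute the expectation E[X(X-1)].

E[X(X-1)] = E[X² - X] = E[X²] - E[X]
E[X] = 8
E[X²] = Var(X) + (E[X])² = 8 + (8)² = 72
E[X(X-1)] = 72 - 8 = 64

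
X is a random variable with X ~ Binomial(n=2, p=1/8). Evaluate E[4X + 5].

For X ~ Binomial(n=2, p=1/8):
E[X] = \frac{1}{4}
E[4X + 5] = 4 × E[X] + 5 = 6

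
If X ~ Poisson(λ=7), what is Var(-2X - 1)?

For X ~ Poisson(λ=7):
Var(X) = 7
Var(-2X - 1) = (-2)² × Var(X) = 4 × 7 = 28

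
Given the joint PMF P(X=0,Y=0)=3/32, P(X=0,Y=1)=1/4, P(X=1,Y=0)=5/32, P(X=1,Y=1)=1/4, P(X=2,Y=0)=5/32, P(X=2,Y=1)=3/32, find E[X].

First find marginal of X:
P(X=0) = 11/32
P(X=1) = 13/32
P(X=2) = 1/4
E[X] = 0 × 11/32 + 1 × 13/32 + 2 × 1/4 = 29/32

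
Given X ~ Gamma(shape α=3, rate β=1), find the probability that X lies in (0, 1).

P(0 < X < 1) = ∫_{0}^{1} f(x) dx
where f(x) = \frac{x^{2} e^{- x}}{2}
= 1 - \frac{5}{2 e}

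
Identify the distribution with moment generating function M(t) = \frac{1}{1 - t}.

The MGF M(t) = \frac{1}{1 - t} is the standard form for the Exponential distribution.
Comparing with the known MGF formula identifies: Exponential(rate λ=1)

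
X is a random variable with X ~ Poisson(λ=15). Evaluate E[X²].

Using the identity E[X²] = Var(X) + (E[X])²:
E[X] = 15
Var(X) = 15
E[X²] = 15 + (15)²
= 240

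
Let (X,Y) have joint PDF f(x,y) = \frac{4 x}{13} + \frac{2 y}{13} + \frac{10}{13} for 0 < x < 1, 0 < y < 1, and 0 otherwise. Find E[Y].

E[Y] = ∫_0^1 ∫_0^1 y × f(x,y) dx dy
= \frac{20}{39}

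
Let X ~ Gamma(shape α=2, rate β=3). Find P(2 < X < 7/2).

P(2 < X < 7/2) = ∫_{2}^{7/2} f(x) dx
where f(x) = 9 x e^{- 3 x}
= - \frac{23}{2 e^{\frac{21}{2}}} + \frac{7}{e^{6}}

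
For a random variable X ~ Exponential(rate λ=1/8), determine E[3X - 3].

For X ~ Exponential(rate λ=1/8):
E[X] = 8
E[3X - 3] = 3 × E[X] - 3 = 21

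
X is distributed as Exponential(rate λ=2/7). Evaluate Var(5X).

For X ~ Exponential(rate λ=2/7):
Var(X) = \frac{49}{4}
Var(5X) = (5)² × Var(X) = 25 × \frac{49}{4} = \frac{1225}{4}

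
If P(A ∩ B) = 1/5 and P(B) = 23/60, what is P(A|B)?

P(A|B) = P(A ∩ B) / P(B)
= (1/5) / (23/60)
= 12/23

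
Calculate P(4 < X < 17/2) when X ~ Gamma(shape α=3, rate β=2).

P(4 < X < 17/2) = ∫_{4}^{17/2} f(x) dx
where f(x) = 4 x^{2} e^{- 2 x}
= \frac{-325 + 82 e^{9}}{2 e^{17}}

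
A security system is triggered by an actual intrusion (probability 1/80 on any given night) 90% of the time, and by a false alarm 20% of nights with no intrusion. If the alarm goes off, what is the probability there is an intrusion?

Let D = the rare event, + = positive/flagged.
P(D) = 1/80
P(+|D) = 90/100 = 9/10
P(+|D') = 20/100 = 1/5
P(+) = P(+|D)P(D) + P(+|D')P(D')
     = \frac{9}{10} × \frac{1}{80} + \frac{1}{5} × \frac{79}{80}
     = \frac{167}{800}
P(D|+) = P(+|D)P(D)/P(+) = \frac{9}{167}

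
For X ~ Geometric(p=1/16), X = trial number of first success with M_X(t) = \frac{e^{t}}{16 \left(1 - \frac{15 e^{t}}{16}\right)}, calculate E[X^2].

To find E[X^2], compute M^(2)(0):
M^(1)(t) = \frac{e^{t}}{16 \left(1 - \frac{15 e^{t}}{16}\right)} + \frac{15 e^{2 t}}{256 \left(1 - \frac{15 e^{t}}{16}\right)^{2}}
M^(2)(t) = \frac{e^{t}}{16 \left(1 - \frac{15 e^{t}}{16}\right)} + \frac{45 e^{2 t}}{256 \left(1 - \frac{15 e^{t}}{16}\right)^{2}} + \frac{225 e^{3 t}}{2048 \left(1 - \frac{15 e^{t}}{16}\right)^{3}}
M^(2)(0) = 496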